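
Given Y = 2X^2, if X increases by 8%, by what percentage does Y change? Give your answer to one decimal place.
16.6%

For Y = 2X^2:
If X → X(1 + 0.08)
Then Y → Y · (1 + 0.08)^2
     = Y · 1.1664

Percentage change = ((1 + 0.08)^2 − 1) × 100% ≈ 16.6%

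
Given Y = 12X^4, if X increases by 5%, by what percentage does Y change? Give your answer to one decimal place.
21.6%

For Y = 12X^4:
If X → X(1 + 0.05)
Then Y → Y · (1 + 0.05)^4
     ≈ Y · 1.2155

Percentage change = ((1 + 0.05)^4 − 1) × 100% ≈ 21.6%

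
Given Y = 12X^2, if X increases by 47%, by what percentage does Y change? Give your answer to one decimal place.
116.1%

For Y = 12X^2:
If X → X(1 + 0.47)
Then Y → Y · (1 + 0.47)^2
     = Y · 2.1609

Percentage change = ((1 + 0.47)^2 − 1) × 100% ≈ 116.1%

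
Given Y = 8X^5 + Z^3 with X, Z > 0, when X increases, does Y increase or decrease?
Y increases

Taking the partial derivative:
∂Y/∂X = 40X^4

∂Y/∂X = 40X^4 > 0 (assuming positive values)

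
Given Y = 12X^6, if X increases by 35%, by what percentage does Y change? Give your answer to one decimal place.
505.3%

For Y = 12X^6:
If X → X(1 + 0.35)
Then Y → Y · (1 + 0.35)^6
     ≈ Y · 6.0534

Percentage change = ((1 + 0.35)^6 − 1) × 100% ≈ 505.3%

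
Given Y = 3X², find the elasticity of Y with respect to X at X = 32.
Elasticity = 2

Elasticity = (dY/dX) · (X/Y)

dY/dX = 6·X
At X = 32: dY/dX = 192, Y = 3072

Elasticity = 192 · (32 / 3072) = 2

Interpretation: for a small percentage change in X, the percentage change in Y is approximately 2.00 times as large.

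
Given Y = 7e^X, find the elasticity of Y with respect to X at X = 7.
Elasticity = 7

Elasticity = (dY/dX) · (X/Y)

dY/dX = 7·e^X
At X = 7: dY/dX = 7·e^7, Y = 7·e^7

Elasticity = (7·e^7) · (7 / (7·e^7)) = 7

Interpretation: for a small percentage change in X, the percentage change in Y is approximately 7.00 times as large.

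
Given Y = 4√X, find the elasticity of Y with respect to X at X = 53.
Elasticity = 1/2

Elasticity = (dY/dX) · (X/Y)

dY/dX = 2/√X
At X = 53: dY/dX = 2·√53/53, Y = 4·√53

Elasticity = (2·√53/53) · (53 / (4·√53)) = 1/2

Interpretation: for a small percentage change in X, the percentage change in Y is approximately 0.50 times as large.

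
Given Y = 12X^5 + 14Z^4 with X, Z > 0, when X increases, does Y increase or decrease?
Y increases

Taking the partial derivative:
∂Y/∂X = 60X^4

∂Y/∂X = 60X^4 > 0 (assuming positive values)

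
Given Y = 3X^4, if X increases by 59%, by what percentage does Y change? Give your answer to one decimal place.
539.1%

For Y = 3X^4:
If X → X(1 + 0.59)
Then Y → Y · (1 + 0.59)^4
     ≈ Y · 6.3913

Percentage change = ((1 + 0.59)^4 − 1) × 100% ≈ 539.1%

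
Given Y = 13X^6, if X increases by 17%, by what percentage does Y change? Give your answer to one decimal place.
156.5%

For Y = 13X^6:
If X → X(1 + 0.17)
Then Y → Y · (1 + 0.17)^6
     ≈ Y · 2.5652

Percentage change = ((1 + 0.17)^6 − 1) × 100% ≈ 156.5%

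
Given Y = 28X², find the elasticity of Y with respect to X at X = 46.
Elasticity = 2

Elasticity = (dY/dX) · (X/Y)

dY/dX = 56·X
At X = 46: dY/dX = 2576, Y = 59248

Elasticity = 2576 · (46 / 59248) = 2

Interpretation: for a small percentage change in X, the percentage change in Y is approximately 2.00 times as large.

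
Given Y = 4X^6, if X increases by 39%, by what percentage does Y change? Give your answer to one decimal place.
621.3%

For Y = 4X^6:
If X → X(1 + 0.39)
Then Y → Y · (1 + 0.39)^6
     ≈ Y · 7.2125

Percentage change = ((1 + 0.39)^6 − 1) × 100% ≈ 621.3%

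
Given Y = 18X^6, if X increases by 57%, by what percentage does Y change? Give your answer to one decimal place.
1397.6%

For Y = 18X^6:
If X → X(1 + 0.57)
Then Y → Y · (1 + 0.57)^6
     ≈ Y · 14.9761

Percentage change = ((1 + 0.57)^6 − 1) × 100% ≈ 1397.6%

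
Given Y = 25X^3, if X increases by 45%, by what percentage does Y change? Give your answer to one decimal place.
204.9%

For Y = 25X^3:
If X → X(1 + 0.45)
Then Y → Y · (1 + 0.45)^3
     ≈ Y · 3.0486

Percentage change = ((1 + 0.45)^3 − 1) × 100% ≈ 204.9%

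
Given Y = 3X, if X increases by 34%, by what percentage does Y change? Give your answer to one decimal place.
34.0%

For Y = 3X:
If X → X(1 + 0.34)
Then Y → Y · (1 + 0.34)^1
     = Y · 1.3400

Percentage change = ((1 + 0.34)^1 − 1) × 100% = 34.0%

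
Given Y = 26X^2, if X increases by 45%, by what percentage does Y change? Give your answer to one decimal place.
110.3%

For Y = 26X^2:
If X → X(1 + 0.45)
Then Y → Y · (1 + 0.45)^2
     = Y · 2.1025

Percentage change = ((1 + 0.45)^2 − 1) × 100% ≈ 110.3%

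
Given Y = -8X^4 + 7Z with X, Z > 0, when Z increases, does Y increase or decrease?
Y increases

Taking the partial derivative:
∂Y/∂Z = 7

∂Y/∂Z = 7 > 0 (assuming positive values)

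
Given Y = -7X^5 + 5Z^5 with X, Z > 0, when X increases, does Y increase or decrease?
Y decreases

Taking the partial derivative:
∂Y/∂X = -35X^4

∂Y/∂X = -35X^4 < 0 (assuming positive values)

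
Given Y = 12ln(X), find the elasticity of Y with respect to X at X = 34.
Elasticity = 1/ln(34) ≈ 0.2836

Elasticity = (dY/dX) · (X/Y)

dY/dX = 12/X
At X = 34: dY/dX = 6/17, Y = 12·ln(34)

Elasticity = (6/17) · (34 / (12·ln(34))) = 1/ln(34) ≈ 0.2836

Interpretation: for a small percentage change in X, the percentage change in Y is approximately 0.28 times as large.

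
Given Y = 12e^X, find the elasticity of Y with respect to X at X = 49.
Elasticity = 49

Elasticity = (dY/dX) · (X/Y)

dY/dX = 12·e^X
At X = 49: dY/dX = 12·e^49, Y = 12·e^49

Elasticity = (12·e^49) · (49 / (12·e^49)) = 49

Interpretation: for a small percentage change in X, the percentage change in Y is approximately 49.00 times as large.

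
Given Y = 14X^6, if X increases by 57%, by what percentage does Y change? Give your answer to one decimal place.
1397.6%

For Y = 14X^6:
If X → X(1 + 0.57)
Then Y → Y · (1 + 0.57)^6
     ≈ Y · 14.9761

Percentage change = ((1 + 0.57)^6 − 1) × 100% ≈ 1397.6%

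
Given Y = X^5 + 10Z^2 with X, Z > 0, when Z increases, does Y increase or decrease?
Y increases

Taking the partial derivative:
∂Y/∂Z = 20Z

∂Y/∂Z = 20Z > 0 (assuming positive values)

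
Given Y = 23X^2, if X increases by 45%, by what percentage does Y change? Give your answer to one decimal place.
110.3%

For Y = 23X^2:
If X → X(1 + 0.45)
Then Y → Y · (1 + 0.45)^2
     = Y · 2.1025

Percentage change = ((1 + 0.45)^2 − 1) × 100% ≈ 110.3%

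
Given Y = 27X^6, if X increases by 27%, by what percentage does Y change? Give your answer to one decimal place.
319.6%

For Y = 27X^6:
If X → X(1 + 0.27)
Then Y → Y · (1 + 0.27)^6
     ≈ Y · 4.1959

Percentage change = ((1 + 0.27)^6 − 1) × 100% ≈ 319.6%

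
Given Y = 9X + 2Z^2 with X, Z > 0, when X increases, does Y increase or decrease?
Y increases

Taking the partial derivative:
∂Y/∂X = 9

∂Y/∂X = 9 > 0 (assuming positive values)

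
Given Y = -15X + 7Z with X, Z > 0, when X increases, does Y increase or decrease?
Y decreases

Taking the partial derivative:
∂Y/∂X = -15

∂Y/∂X = -15 < 0 (assuming positive values)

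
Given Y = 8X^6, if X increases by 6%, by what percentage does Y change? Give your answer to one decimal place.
41.9%

For Y = 8X^6:
If X → X(1 + 0.06)
Then Y → Y · (1 + 0.06)^6
     ≈ Y · 1.4185

Percentage change = ((1 + 0.06)^6 − 1) × 100% ≈ 41.9%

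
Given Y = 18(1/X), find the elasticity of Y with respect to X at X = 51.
Elasticity = -1

Elasticity = (dY/dX) · (X/Y)

dY/dX = -18/X²
At X = 51: dY/dX = -2/289, Y = 6/17

Elasticity = (-2/289) · (51 / (6/17)) = -1

Interpretation: for a small percentage change in X, the percentage change in Y is approximately -1.00 times as large.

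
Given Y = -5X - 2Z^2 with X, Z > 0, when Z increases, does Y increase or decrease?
Y decreases

Taking the partial derivative:
∂Y/∂Z = -4Z

∂Y/∂Z = -4Z < 0 (assuming positive values)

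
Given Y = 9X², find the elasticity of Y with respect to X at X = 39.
Elasticity = 2

Elasticity = (dY/dX) · (X/Y)

dY/dX = 18·X
At X = 39: dY/dX = 702, Y = 13689

Elasticity = 702 · (39 / 13689) = 2

Interpretation: for a small percentage change in X, the percentage change in Y is approximately 2.00 times as large.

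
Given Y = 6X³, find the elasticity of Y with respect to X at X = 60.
Elasticity = 3

Elasticity = (dY/dX) · (X/Y)

dY/dX = 18·X²
At X = 60: dY/dX = 64800, Y = 1296000

Elasticity = 64800 · (60 / 1296000) = 3

Interpretation: for a small percentage change in X, the percentage change in Y is approximately 3.00 times as large.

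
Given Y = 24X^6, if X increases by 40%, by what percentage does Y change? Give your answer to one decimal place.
653.0%

For Y = 24X^6:
If X → X(1 + 0.4)
Then Y → Y · (1 + 0.4)^6
     ≈ Y · 7.5295

Percentage change = ((1 + 0.4)^6 − 1) × 100% ≈ 653.0%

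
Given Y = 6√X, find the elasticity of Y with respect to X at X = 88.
Elasticity = 1/2

Elasticity = (dY/dX) · (X/Y)

dY/dX = 3/√X
At X = 88: dY/dX = 3·√22/44, Y = 12·√22

Elasticity = (3·√22/44) · (88 / (12·√22)) = 1/2

Interpretation: for a small percentage change in X, the percentage change in Y is approximately 0.50 times as large.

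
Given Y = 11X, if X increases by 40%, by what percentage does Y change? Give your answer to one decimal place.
40.0%

For Y = 11X:
If X → X(1 + 0.4)
Then Y → Y · (1 + 0.4)^1
     = Y · 1.4000

Percentage change = ((1 + 0.4)^1 − 1) × 100% = 40.0%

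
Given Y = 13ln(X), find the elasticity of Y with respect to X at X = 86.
Elasticity = 1/ln(86) ≈ 0.2245

Elasticity = (dY/dX) · (X/Y)

dY/dX = 13/X
At X = 86: dY/dX = 13/86, Y = 13·ln(86)

Elasticity = (13/86) · (86 / (13·ln(86))) = 1/ln(86) ≈ 0.2245

Interpretation: for a small percentage change in X, the percentage change in Y is approximately 0.22 times as large.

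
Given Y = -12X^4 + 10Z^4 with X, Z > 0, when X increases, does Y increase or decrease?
Y decreases

Taking the partial derivative:
∂Y/∂X = -48X^3

∂Y/∂X = -48X^3 < 0 (assuming positive values)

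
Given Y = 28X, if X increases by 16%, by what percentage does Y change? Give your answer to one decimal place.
16.0%

For Y = 28X:
If X → X(1 + 0.16)
Then Y → Y · (1 + 0.16)^1
     = Y · 1.1600

Percentage change = ((1 + 0.16)^1 − 1) × 100% = 16.0%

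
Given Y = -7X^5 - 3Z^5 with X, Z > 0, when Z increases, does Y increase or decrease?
Y decreases

Taking the partial derivative:
∂Y/∂Z = -15Z^4

∂Y/∂Z = -15Z^4 < 0 (assuming positive values)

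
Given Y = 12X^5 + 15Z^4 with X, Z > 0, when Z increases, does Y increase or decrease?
Y increases

Taking the partial derivative:
∂Y/∂Z = 60Z^3

∂Y/∂Z = 60Z^3 > 0 (assuming positive values)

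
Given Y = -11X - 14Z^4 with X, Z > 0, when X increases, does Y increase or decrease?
Y decreases

Taking the partial derivative:
∂Y/∂X = -11

∂Y/∂X = -11 < 0 (assuming positive values)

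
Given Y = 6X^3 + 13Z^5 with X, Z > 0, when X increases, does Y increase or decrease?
Y increases

Taking the partial derivative:
∂Y/∂X = 18X^2

∂Y/∂X = 18X^2 > 0 (assuming positive values)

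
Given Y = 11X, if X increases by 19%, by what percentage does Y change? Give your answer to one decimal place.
19.0%

For Y = 11X:
If X → X(1 + 0.19)
Then Y → Y · (1 + 0.19)^1
     = Y · 1.1900

Percentage change = ((1 + 0.19)^1 − 1) × 100% = 19.0%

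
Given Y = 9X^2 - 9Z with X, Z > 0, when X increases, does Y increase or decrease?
Y increases

Taking the partial derivative:
∂Y/∂X = 18X

∂Y/∂X = 18X > 0 (assuming positive values)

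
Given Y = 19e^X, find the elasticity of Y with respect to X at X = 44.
Elasticity = 44

Elasticity = (dY/dX) · (X/Y)

dY/dX = 19·e^X
At X = 44: dY/dX = 19·e^44, Y = 19·e^44

Elasticity = (19·e^44) · (44 / (19·e^44)) = 44

Interpretation: for a small percentage change in X, the percentage change in Y is approximately 44.00 times as large.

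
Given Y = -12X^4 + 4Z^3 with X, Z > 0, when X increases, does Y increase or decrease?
Y decreases

Taking the partial derivative:
∂Y/∂X = -48X^3

∂Y/∂X = -48X^3 < 0 (assuming positive values)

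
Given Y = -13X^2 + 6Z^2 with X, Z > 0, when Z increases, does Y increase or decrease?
Y increases

Taking the partial derivative:
∂Y/∂Z = 12Z

∂Y/∂Z = 12Z > 0 (assuming positive values)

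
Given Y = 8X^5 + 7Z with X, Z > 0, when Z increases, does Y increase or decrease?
Y increases

Taking the partial derivative:
∂Y/∂Z = 7

∂Y/∂Z = 7 > 0 (assuming positive values)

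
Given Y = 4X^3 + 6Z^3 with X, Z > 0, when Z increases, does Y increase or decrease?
Y increases

Taking the partial derivative:
∂Y/∂Z = 18Z^2

∂Y/∂Z = 18Z^2 > 0 (assuming positive values)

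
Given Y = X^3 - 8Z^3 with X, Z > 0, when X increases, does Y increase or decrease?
Y increases

Taking the partial derivative:
∂Y/∂X = 3X^2

∂Y/∂X = 3X^2 > 0 (assuming positive values)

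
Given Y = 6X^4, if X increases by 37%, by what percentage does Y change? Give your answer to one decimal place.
252.3%

For Y = 6X^4:
If X → X(1 + 0.37)
Then Y → Y · (1 + 0.37)^4
     ≈ Y · 3.5228

Percentage change = ((1 + 0.37)^4 − 1) × 100% ≈ 252.3%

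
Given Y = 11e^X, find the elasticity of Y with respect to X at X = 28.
Elasticity = 28

Elasticity = (dY/dX) · (X/Y)

dY/dX = 11·e^X
At X = 28: dY/dX = 11·e^28, Y = 11·e^28

Elasticity = (11·e^28) · (28 / (11·e^28)) = 28

Interpretation: for a small percentage change in X, the percentage change in Y is approximately 28.00 times as large.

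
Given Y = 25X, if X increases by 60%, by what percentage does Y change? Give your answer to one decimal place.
60.0%

For Y = 25X:
If X → X(1 + 0.6)
Then Y → Y · (1 + 0.6)^1
     = Y · 1.6000

Percentage change = ((1 + 0.6)^1 − 1) × 100% = 60.0%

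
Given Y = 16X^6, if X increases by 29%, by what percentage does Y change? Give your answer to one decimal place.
360.8%

For Y = 16X^6:
If X → X(1 + 0.29)
Then Y → Y · (1 + 0.29)^6
     ≈ Y · 4.6083

Percentage change = ((1 + 0.29)^6 − 1) × 100% ≈ 360.8%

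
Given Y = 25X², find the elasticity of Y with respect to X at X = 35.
Elasticity = 2

Elasticity = (dY/dX) · (X/Y)

dY/dX = 50·X
At X = 35: dY/dX = 1750, Y = 30625

Elasticity = 1750 · (35 / 30625) = 2

Interpretation: for a small percentage change in X, the percentage change in Y is approximately 2.00 times as large.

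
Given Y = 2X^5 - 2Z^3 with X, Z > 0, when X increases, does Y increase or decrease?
Y increases

Taking the partial derivative:
∂Y/∂X = 10X^4

∂Y/∂X = 10X^4 > 0 (assuming positive values)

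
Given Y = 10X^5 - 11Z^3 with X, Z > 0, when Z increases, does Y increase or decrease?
Y decreases

Taking the partial derivative:
∂Y/∂Z = -33Z^2

∂Y/∂Z = -33Z^2 < 0 (assuming positive values)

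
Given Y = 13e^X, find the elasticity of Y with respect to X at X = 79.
Elasticity = 79

Elasticity = (dY/dX) · (X/Y)

dY/dX = 13·e^X
At X = 79: dY/dX = 13·e^79, Y = 13·e^79

Elasticity = (13·e^79) · (79 / (13·e^79)) = 79

Interpretation: for a small percentage change in X, the percentage change in Y is approximately 79.00 times as large.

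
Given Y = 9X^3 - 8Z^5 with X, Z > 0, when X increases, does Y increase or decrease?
Y increases

Taking the partial derivative:
∂Y/∂X = 27X^2

∂Y/∂X = 27X^2 > 0 (assuming positive values)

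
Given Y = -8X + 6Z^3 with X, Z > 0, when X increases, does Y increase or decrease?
Y decreases

Taking the partial derivative:
∂Y/∂X = -8

∂Y/∂X = -8 < 0 (assuming positive values)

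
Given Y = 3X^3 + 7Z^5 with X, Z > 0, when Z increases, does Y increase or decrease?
Y increases

Taking the partial derivative:
∂Y/∂Z = 35Z^4

∂Y/∂Z = 35Z^4 > 0 (assuming positive values)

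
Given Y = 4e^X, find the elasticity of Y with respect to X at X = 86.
Elasticity = 86

Elasticity = (dY/dX) · (X/Y)

dY/dX = 4·e^X
At X = 86: dY/dX = 4·e^86, Y = 4·e^86

Elasticity = (4·e^86) · (86 / (4·e^86)) = 86

Interpretation: for a small percentage change in X, the percentage change in Y is approximately 86.00 times as large.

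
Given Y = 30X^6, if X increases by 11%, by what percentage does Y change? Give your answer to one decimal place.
87.0%

For Y = 30X^6:
If X → X(1 + 0.11)
Then Y → Y · (1 + 0.11)^6
     ≈ Y · 1.8704

Percentage change = ((1 + 0.11)^6 − 1) × 100% ≈ 87.0%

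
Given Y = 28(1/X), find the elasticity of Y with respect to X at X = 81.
Elasticity = -1

Elasticity = (dY/dX) · (X/Y)

dY/dX = -28/X²
At X = 81: dY/dX = -28/6561, Y = 28/81

Elasticity = (-28/6561) · (81 / (28/81)) = -1

Interpretation: for a small percentage change in X, the percentage change in Y is approximately -1.00 times as large.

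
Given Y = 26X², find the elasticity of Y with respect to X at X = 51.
Elasticity = 2

Elasticity = (dY/dX) · (X/Y)

dY/dX = 52·X
At X = 51: dY/dX = 2652, Y = 67626

Elasticity = 2652 · (51 / 67626) = 2

Interpretation: for a small percentage change in X, the percentage change in Y is approximately 2.00 times as large.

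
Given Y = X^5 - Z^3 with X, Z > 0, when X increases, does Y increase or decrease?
Y increases

Taking the partial derivative:
∂Y/∂X = 5X^4

∂Y/∂X = 5X^4 > 0 (assuming positive values)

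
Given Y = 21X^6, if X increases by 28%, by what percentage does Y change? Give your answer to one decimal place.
339.8%

For Y = 21X^6:
If X → X(1 + 0.28)
Then Y → Y · (1 + 0.28)^6
     ≈ Y · 4.3980

Percentage change = ((1 + 0.28)^6 − 1) × 100% ≈ 339.8%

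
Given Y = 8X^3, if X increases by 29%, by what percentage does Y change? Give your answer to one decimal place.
114.7%

For Y = 8X^3:
If X → X(1 + 0.29)
Then Y → Y · (1 + 0.29)^3
     ≈ Y · 2.1467

Percentage change = ((1 + 0.29)^3 − 1) × 100% ≈ 114.7%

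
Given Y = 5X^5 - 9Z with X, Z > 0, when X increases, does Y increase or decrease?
Y increases

Taking the partial derivative:
∂Y/∂X = 25X^4

∂Y/∂X = 25X^4 > 0 (assuming positive values)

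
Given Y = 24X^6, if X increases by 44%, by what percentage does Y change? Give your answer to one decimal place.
791.6%

For Y = 24X^6:
If X → X(1 + 0.44)
Then Y → Y · (1 + 0.44)^6
     ≈ Y · 8.9161

Percentage change = ((1 + 0.44)^6 − 1) × 100% ≈ 791.6%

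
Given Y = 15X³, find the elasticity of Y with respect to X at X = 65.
Elasticity = 3

Elasticity = (dY/dX) · (X/Y)

dY/dX = 45·X²
At X = 65: dY/dX = 190125, Y = 4119375

Elasticity = 190125 · (65 / 4119375) = 3

Interpretation: for a small percentage change in X, the percentage change in Y is approximately 3.00 times as large.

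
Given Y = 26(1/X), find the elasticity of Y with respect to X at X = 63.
Elasticity = -1

Elasticity = (dY/dX) · (X/Y)

dY/dX = -26/X²
At X = 63: dY/dX = -26/3969, Y = 26/63

Elasticity = (-26/3969) · (63 / (26/63)) = -1

Interpretation: for a small percentage change in X, the percentage change in Y is approximately -1.00 times as large.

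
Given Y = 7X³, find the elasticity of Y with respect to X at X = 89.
Elasticity = 3

Elasticity = (dY/dX) · (X/Y)

dY/dX = 21·X²
At X = 89: dY/dX = 166341, Y = 4934783

Elasticity = 166341 · (89 / 4934783) = 3

Interpretation: for a small percentage change in X, the percentage change in Y is approximately 3.00 times as large.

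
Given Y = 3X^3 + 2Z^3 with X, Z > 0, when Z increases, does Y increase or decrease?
Y increases

Taking the partial derivative:
∂Y/∂Z = 6Z^2

∂Y/∂Z = 6Z^2 > 0 (assuming positive values)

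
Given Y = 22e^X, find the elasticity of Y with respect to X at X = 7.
Elasticity = 7

Elasticity = (dY/dX) · (X/Y)

dY/dX = 22·e^X
At X = 7: dY/dX = 22·e^7, Y = 22·e^7

Elasticity = (22·e^7) · (7 / (22·e^7)) = 7

Interpretation: for a small percentage change in X, the percentage change in Y is approximately 7.00 times as large.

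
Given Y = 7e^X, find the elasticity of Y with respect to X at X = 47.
Elasticity = 47

Elasticity = (dY/dX) · (X/Y)

dY/dX = 7·e^X
At X = 47: dY/dX = 7·e^47, Y = 7·e^47

Elasticity = (7·e^47) · (47 / (7·e^47)) = 47

Interpretation: for a small percentage change in X, the percentage change in Y is approximately 47.00 times as large.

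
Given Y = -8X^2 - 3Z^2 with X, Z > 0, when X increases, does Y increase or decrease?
Y decreases

Taking the partial derivative:
∂Y/∂X = -16X

∂Y/∂X = -16X < 0 (assuming positive values)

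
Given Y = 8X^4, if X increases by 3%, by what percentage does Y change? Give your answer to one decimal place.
12.6%

For Y = 8X^4:
If X → X(1 + 0.03)
Then Y → Y · (1 + 0.03)^4
     ≈ Y · 1.1255

Percentage change = ((1 + 0.03)^4 − 1) × 100% ≈ 12.6%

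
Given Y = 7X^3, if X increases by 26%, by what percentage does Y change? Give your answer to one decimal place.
100.0%

For Y = 7X^3:
If X → X(1 + 0.26)
Then Y → Y · (1 + 0.26)^3
     ≈ Y · 2.0004

Percentage change = ((1 + 0.26)^3 − 1) × 100% ≈ 100.0%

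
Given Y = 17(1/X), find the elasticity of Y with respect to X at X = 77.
Elasticity = -1

Elasticity = (dY/dX) · (X/Y)

dY/dX = -17/X²
At X = 77: dY/dX = -17/5929, Y = 17/77

Elasticity = (-17/5929) · (77 / (17/77)) = -1

Interpretation: for a small percentage change in X, the percentage change in Y is approximately -1.00 times as large.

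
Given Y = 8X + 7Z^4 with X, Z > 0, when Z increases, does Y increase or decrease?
Y increases

Taking the partial derivative:
∂Y/∂Z = 28Z^3

∂Y/∂Z = 28Z^3 > 0 (assuming positive values)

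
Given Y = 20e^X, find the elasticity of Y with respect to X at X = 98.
Elasticity = 98

Elasticity = (dY/dX) · (X/Y)

dY/dX = 20·e^X
At X = 98: dY/dX = 20·e^98, Y = 20·e^98

Elasticity = (20·e^98) · (98 / (20·e^98)) = 98

Interpretation: for a small percentage change in X, the percentage change in Y is approximately 98.00 times as large.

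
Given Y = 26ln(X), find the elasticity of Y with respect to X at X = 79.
Elasticity = 1/ln(79) ≈ 0.2289

Elasticity = (dY/dX) · (X/Y)

dY/dX = 26/X
At X = 79: dY/dX = 26/79, Y = 26·ln(79)

Elasticity = (26/79) · (79 / (26·ln(79))) = 1/ln(79) ≈ 0.2289

Interpretation: for a small percentage change in X, the percentage change in Y is approximately 0.23 times as large.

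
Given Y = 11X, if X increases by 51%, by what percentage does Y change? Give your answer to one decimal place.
51.0%

For Y = 11X:
If X → X(1 + 0.51)
Then Y → Y · (1 + 0.51)^1
     = Y · 1.5100

Percentage change = ((1 + 0.51)^1 − 1) × 100% = 51.0%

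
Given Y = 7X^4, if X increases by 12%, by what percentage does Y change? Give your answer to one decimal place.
57.4%

For Y = 7X^4:
If X → X(1 + 0.12)
Then Y → Y · (1 + 0.12)^4
     ≈ Y · 1.5735

Percentage change = ((1 + 0.12)^4 − 1) × 100% ≈ 57.4%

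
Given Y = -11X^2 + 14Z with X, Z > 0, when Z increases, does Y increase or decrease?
Y increases

Taking the partial derivative:
∂Y/∂Z = 14

∂Y/∂Z = 14 > 0 (assuming positive values)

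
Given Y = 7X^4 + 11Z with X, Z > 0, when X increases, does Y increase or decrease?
Y increases

Taking the partial derivative:
∂Y/∂X = 28X^3

∂Y/∂X = 28X^3 > 0 (assuming positive values)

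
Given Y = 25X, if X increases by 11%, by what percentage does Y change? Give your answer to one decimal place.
11.0%

For Y = 25X:
If X → X(1 + 0.11)
Then Y → Y · (1 + 0.11)^1
     = Y · 1.1100

Percentage change = ((1 + 0.11)^1 − 1) × 100% = 11.0%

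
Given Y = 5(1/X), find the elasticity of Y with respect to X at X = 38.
Elasticity = -1

Elasticity = (dY/dX) · (X/Y)

dY/dX = -5/X²
At X = 38: dY/dX = -5/1444, Y = 5/38

Elasticity = (-5/1444) · (38 / (5/38)) = -1

Interpretation: for a small percentage change in X, the percentage change in Y is approximately -1.00 times as large.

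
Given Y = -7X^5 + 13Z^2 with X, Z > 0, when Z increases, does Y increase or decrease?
Y increases

Taking the partial derivative:
∂Y/∂Z = 26Z

∂Y/∂Z = 26Z > 0 (assuming positive values)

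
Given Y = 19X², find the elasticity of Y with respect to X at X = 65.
Elasticity = 2

Elasticity = (dY/dX) · (X/Y)

dY/dX = 38·X
At X = 65: dY/dX = 2470, Y = 80275

Elasticity = 2470 · (65 / 80275) = 2

Interpretation: for a small percentage change in X, the percentage change in Y is approximately 2.00 times as large.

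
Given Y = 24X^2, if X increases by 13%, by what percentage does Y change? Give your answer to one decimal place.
27.7%

For Y = 24X^2:
If X → X(1 + 0.13)
Then Y → Y · (1 + 0.13)^2
     = Y · 1.2769

Percentage change = ((1 + 0.13)^2 − 1) × 100% ≈ 27.7%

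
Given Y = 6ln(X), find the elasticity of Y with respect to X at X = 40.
Elasticity = 1/ln(40) ≈ 0.2711

Elasticity = (dY/dX) · (X/Y)

dY/dX = 6/X
At X = 40: dY/dX = 3/20, Y = 6·ln(40)

Elasticity = (3/20) · (40 / (6·ln(40))) = 1/ln(40) ≈ 0.2711

Interpretation: for a small percentage change in X, the percentage change in Y is approximately 0.27 times as large.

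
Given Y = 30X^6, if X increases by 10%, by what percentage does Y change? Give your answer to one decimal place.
77.2%

For Y = 30X^6:
If X → X(1 + 0.1)
Then Y → Y · (1 + 0.1)^6
     ≈ Y · 1.7716

Percentage change = ((1 + 0.1)^6 − 1) × 100% ≈ 77.2%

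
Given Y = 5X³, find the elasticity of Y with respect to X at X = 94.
Elasticity = 3

Elasticity = (dY/dX) · (X/Y)

dY/dX = 15·X²
At X = 94: dY/dX = 132540, Y = 4152920

Elasticity = 132540 · (94 / 4152920) = 3

Interpretation: for a small percentage change in X, the percentage change in Y is approximately 3.00 times as large.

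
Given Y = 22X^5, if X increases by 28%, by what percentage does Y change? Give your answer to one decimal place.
243.6%

For Y = 22X^5:
If X → X(1 + 0.28)
Then Y → Y · (1 + 0.28)^5
     ≈ Y · 3.4360

Percentage change = ((1 + 0.28)^5 − 1) × 100% ≈ 243.6%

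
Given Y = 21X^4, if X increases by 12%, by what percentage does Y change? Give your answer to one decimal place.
57.4%

For Y = 21X^4:
If X → X(1 + 0.12)
Then Y → Y · (1 + 0.12)^4
     ≈ Y · 1.5735

Percentage change = ((1 + 0.12)^4 − 1) × 100% ≈ 57.4%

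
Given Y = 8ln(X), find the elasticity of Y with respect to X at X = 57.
Elasticity = 1/ln(57) ≈ 0.2473

Elasticity = (dY/dX) · (X/Y)

dY/dX = 8/X
At X = 57: dY/dX = 8/57, Y = 8·ln(57)

Elasticity = (8/57) · (57 / (8·ln(57))) = 1/ln(57) ≈ 0.2473

Interpretation: for a small percentage change in X, the percentage change in Y is approximately 0.25 times as large.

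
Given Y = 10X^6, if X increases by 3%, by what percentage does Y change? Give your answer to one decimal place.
19.4%

For Y = 10X^6:
If X → X(1 + 0.03)
Then Y → Y · (1 + 0.03)^6
     ≈ Y · 1.1941

Percentage change = ((1 + 0.03)^6 − 1) × 100% ≈ 19.4%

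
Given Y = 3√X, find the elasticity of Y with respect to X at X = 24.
Elasticity = 1/2

Elasticity = (dY/dX) · (X/Y)

dY/dX = 3/(2·√X)
At X = 24: dY/dX = √6/8, Y = 6·√6

Elasticity = (√6/8) · (24 / (6·√6)) = 1/2

Interpretation: for a small percentage change in X, the percentage change in Y is approximately 0.50 times as large.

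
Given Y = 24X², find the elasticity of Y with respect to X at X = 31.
Elasticity = 2

Elasticity = (dY/dX) · (X/Y)

dY/dX = 48·X
At X = 31: dY/dX = 1488, Y = 23064

Elasticity = 1488 · (31 / 23064) = 2

Interpretation: for a small percentage change in X, the percentage change in Y is approximately 2.00 times as large.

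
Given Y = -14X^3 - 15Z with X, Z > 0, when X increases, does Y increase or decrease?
Y decreases

Taking the partial derivative:
∂Y/∂X = -42X^2

∂Y/∂X = -42X^2 < 0 (assuming positive values)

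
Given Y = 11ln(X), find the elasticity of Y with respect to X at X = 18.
Elasticity = 1/ln(18) ≈ 0.3460

Elasticity = (dY/dX) · (X/Y)

dY/dX = 11/X
At X = 18: dY/dX = 11/18, Y = 11·ln(18)

Elasticity = (11/18) · (18 / (11·ln(18))) = 1/ln(18) ≈ 0.3460

Interpretation: for a small percentage change in X, the percentage change in Y is approximately 0.35 times as large.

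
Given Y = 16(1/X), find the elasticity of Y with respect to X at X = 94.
Elasticity = -1

Elasticity = (dY/dX) · (X/Y)

dY/dX = -16/X²
At X = 94: dY/dX = -4/2209, Y = 8/47

Elasticity = (-4/2209) · (94 / (8/47)) = -1

Interpretation: for a small percentage change in X, the percentage change in Y is approximately -1.00 times as large.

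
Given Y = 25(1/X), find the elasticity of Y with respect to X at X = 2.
Elasticity = -1

Elasticity = (dY/dX) · (X/Y)

dY/dX = -25/X²
At X = 2: dY/dX = -25/4, Y = 25/2

Elasticity = (-25/4) · (2 / (25/2)) = -1

Interpretation: for a small percentage change in X, the percentage change in Y is approximately -1.00 times as large.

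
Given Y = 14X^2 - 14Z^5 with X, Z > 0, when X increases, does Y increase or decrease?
Y increases

Taking the partial derivative:
∂Y/∂X = 28X

∂Y/∂X = 28X > 0 (assuming positive values)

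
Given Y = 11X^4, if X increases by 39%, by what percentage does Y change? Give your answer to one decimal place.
273.3%

For Y = 11X^4:
If X → X(1 + 0.39)
Then Y → Y · (1 + 0.39)^4
     ≈ Y · 3.7330

Percentage change = ((1 + 0.39)^4 − 1) × 100% ≈ 273.3%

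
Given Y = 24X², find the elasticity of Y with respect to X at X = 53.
Elasticity = 2

Elasticity = (dY/dX) · (X/Y)

dY/dX = 48·X
At X = 53: dY/dX = 2544, Y = 67416

Elasticity = 2544 · (53 / 67416) = 2

Interpretation: for a small percentage change in X, the percentage change in Y is approximately 2.00 times as large.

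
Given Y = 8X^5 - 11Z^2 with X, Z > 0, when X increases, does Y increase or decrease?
Y increases

Taking the partial derivative:
∂Y/∂X = 40X^4

∂Y/∂X = 40X^4 > 0 (assuming positive values)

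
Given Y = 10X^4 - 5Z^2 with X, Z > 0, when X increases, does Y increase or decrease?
Y increases

Taking the partial derivative:
∂Y/∂X = 40X^3

∂Y/∂X = 40X^3 > 0 (assuming positive values)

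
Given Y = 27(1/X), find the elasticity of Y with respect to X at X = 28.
Elasticity = -1

Elasticity = (dY/dX) · (X/Y)

dY/dX = -27/X²
At X = 28: dY/dX = -27/784, Y = 27/28

Elasticity = (-27/784) · (28 / (27/28)) = -1

Interpretation: for a small percentage change in X, the percentage change in Y is approximately -1.00 times as large.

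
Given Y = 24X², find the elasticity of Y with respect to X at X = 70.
Elasticity = 2

Elasticity = (dY/dX) · (X/Y)

dY/dX = 48·X
At X = 70: dY/dX = 3360, Y = 117600

Elasticity = 3360 · (70 / 117600) = 2

Interpretation: for a small percentage change in X, the percentage change in Y is approximately 2.00 times as large.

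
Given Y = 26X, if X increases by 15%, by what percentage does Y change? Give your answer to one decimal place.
15.0%

For Y = 26X:
If X → X(1 + 0.15)
Then Y → Y · (1 + 0.15)^1
     = Y · 1.1500

Percentage change = ((1 + 0.15)^1 − 1) × 100% = 15.0%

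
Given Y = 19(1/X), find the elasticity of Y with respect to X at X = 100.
Elasticity = -1

Elasticity = (dY/dX) · (X/Y)

dY/dX = -19/X²
At X = 100: dY/dX = -19/10000, Y = 19/100

Elasticity = (-19/10000) · (100 / (19/100)) = -1

Interpretation: for a small percentage change in X, the percentage change in Y is approximately -1.00 times as large.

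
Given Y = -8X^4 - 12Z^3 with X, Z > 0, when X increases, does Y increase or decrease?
Y decreases

Taking the partial derivative:
∂Y/∂X = -32X^3

∂Y/∂X = -32X^3 < 0 (assuming positive values)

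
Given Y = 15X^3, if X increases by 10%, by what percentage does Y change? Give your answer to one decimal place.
33.1%

For Y = 15X^3:
If X → X(1 + 0.1)
Then Y → Y · (1 + 0.1)^3
     = Y · 1.3310

Percentage change = ((1 + 0.1)^3 − 1) × 100% = 33.1%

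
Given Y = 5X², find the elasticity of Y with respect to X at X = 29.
Elasticity = 2

Elasticity = (dY/dX) · (X/Y)

dY/dX = 10·X
At X = 29: dY/dX = 290, Y = 4205

Elasticity = 290 · (29 / 4205) = 2

Interpretation: for a small percentage change in X, the percentage change in Y is approximately 2.00 times as large.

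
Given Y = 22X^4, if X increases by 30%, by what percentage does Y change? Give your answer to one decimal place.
185.6%

For Y = 22X^4:
If X → X(1 + 0.3)
Then Y → Y · (1 + 0.3)^4
     = Y · 2.8561

Percentage change = ((1 + 0.3)^4 − 1) × 100% ≈ 185.6%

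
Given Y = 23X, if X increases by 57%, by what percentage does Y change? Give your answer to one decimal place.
57.0%

For Y = 23X:
If X → X(1 + 0.57)
Then Y → Y · (1 + 0.57)^1
     = Y · 1.5700

Percentage change = ((1 + 0.57)^1 − 1) × 100% = 57.0%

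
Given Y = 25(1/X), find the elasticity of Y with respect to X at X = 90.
Elasticity = -1

Elasticity = (dY/dX) · (X/Y)

dY/dX = -25/X²
At X = 90: dY/dX = -1/324, Y = 5/18

Elasticity = (-1/324) · (90 / (5/18)) = -1

Interpretation: for a small percentage change in X, the percentage change in Y is approximately -1.00 times as large.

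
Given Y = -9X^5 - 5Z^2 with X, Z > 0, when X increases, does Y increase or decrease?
Y decreases

Taking the partial derivative:
∂Y/∂X = -45X^4

∂Y/∂X = -45X^4 < 0 (assuming positive values)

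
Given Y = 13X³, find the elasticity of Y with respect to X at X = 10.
Elasticity = 3

Elasticity = (dY/dX) · (X/Y)

dY/dX = 39·X²
At X = 10: dY/dX = 3900, Y = 13000

Elasticity = 3900 · (10 / 13000) = 3

Interpretation: for a small percentage change in X, the percentage change in Y is approximately 3.00 times as large.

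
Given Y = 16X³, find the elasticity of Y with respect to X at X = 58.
Elasticity = 3

Elasticity = (dY/dX) · (X/Y)

dY/dX = 48·X²
At X = 58: dY/dX = 161472, Y = 3121792

Elasticity = 161472 · (58 / 3121792) = 3

Interpretation: for a small percentage change in X, the percentage change in Y is approximately 3.00 times as large.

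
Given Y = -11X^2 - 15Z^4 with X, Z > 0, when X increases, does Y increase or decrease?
Y decreases

Taking the partial derivative:
∂Y/∂X = -22X

∂Y/∂X = -22X < 0 (assuming positive values)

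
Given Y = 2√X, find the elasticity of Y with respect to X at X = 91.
Elasticity = 1/2

Elasticity = (dY/dX) · (X/Y)

dY/dX = 1/√X
At X = 91: dY/dX = √91/91, Y = 2·√91

Elasticity = (√91/91) · (91 / (2·√91)) = 1/2

Interpretation: for a small percentage change in X, the percentage change in Y is approximately 0.50 times as large.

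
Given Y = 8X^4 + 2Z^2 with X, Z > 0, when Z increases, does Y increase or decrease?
Y increases

Taking the partial derivative:
∂Y/∂Z = 4Z

∂Y/∂Z = 4Z > 0 (assuming positive values)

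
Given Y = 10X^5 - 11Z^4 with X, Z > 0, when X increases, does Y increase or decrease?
Y increases

Taking the partial derivative:
∂Y/∂X = 50X^4

∂Y/∂X = 50X^4 > 0 (assuming positive values)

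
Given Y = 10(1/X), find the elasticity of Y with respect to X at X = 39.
Elasticity = -1

Elasticity = (dY/dX) · (X/Y)

dY/dX = -10/X²
At X = 39: dY/dX = -10/1521, Y = 10/39

Elasticity = (-10/1521) · (39 / (10/39)) = -1

Interpretation: for a small percentage change in X, the percentage change in Y is approximately -1.00 times as large.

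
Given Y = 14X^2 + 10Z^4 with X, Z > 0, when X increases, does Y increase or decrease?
Y increases

Taking the partial derivative:
∂Y/∂X = 28X

∂Y/∂X = 28X > 0 (assuming positive values)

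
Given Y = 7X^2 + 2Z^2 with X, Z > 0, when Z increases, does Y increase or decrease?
Y increases

Taking the partial derivative:
∂Y/∂Z = 4Z

∂Y/∂Z = 4Z > 0 (assuming positive values)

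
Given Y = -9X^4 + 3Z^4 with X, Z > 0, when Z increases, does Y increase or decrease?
Y increases

Taking the partial derivative:
∂Y/∂Z = 12Z^3

∂Y/∂Z = 12Z^3 > 0 (assuming positive values)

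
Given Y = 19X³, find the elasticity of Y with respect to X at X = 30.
Elasticity = 3

Elasticity = (dY/dX) · (X/Y)

dY/dX = 57·X²
At X = 30: dY/dX = 51300, Y = 513000

Elasticity = 51300 · (30 / 513000) = 3

Interpretation: for a small percentage change in X, the percentage change in Y is approximately 3.00 times as large.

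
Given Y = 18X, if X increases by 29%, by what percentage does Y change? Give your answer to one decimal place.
29.0%

For Y = 18X:
If X → X(1 + 0.29)
Then Y → Y · (1 + 0.29)^1
     = Y · 1.2900

Percentage change = ((1 + 0.29)^1 − 1) × 100% = 29.0%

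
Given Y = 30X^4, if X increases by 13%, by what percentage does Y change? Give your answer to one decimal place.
63.0%

For Y = 30X^4:
If X → X(1 + 0.13)
Then Y → Y · (1 + 0.13)^4
     ≈ Y · 1.6305

Percentage change = ((1 + 0.13)^4 − 1) × 100% ≈ 63.0%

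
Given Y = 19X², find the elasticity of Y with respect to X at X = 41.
Elasticity = 2

Elasticity = (dY/dX) · (X/Y)

dY/dX = 38·X
At X = 41: dY/dX = 1558, Y = 31939

Elasticity = 1558 · (41 / 31939) = 2

Interpretation: for a small percentage change in X, the percentage change in Y is approximately 2.00 times as large.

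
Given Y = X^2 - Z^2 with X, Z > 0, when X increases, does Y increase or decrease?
Y increases

Taking the partial derivative:
∂Y/∂X = 2X

∂Y/∂X = 2X > 0 (assuming positive values)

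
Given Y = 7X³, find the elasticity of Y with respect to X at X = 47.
Elasticity = 3

Elasticity = (dY/dX) · (X/Y)

dY/dX = 21·X²
At X = 47: dY/dX = 46389, Y = 726761

Elasticity = 46389 · (47 / 726761) = 3

Interpretation: for a small percentage change in X, the percentage change in Y is approximately 3.00 times as large.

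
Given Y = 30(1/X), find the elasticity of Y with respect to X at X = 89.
Elasticity = -1

Elasticity = (dY/dX) · (X/Y)

dY/dX = -30/X²
At X = 89: dY/dX = -30/7921, Y = 30/89

Elasticity = (-30/7921) · (89 / (30/89)) = -1

Interpretation: for a small percentage change in X, the percentage change in Y is approximately -1.00 times as large.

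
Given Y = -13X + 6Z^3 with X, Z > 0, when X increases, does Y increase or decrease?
Y decreases

Taking the partial derivative:
∂Y/∂X = -13

∂Y/∂X = -13 < 0 (assuming positive values)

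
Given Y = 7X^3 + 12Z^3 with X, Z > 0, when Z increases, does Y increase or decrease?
Y increases

Taking the partial derivative:
∂Y/∂Z = 36Z^2

∂Y/∂Z = 36Z^2 > 0 (assuming positive values)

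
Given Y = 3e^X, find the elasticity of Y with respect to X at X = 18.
Elasticity = 18

Elasticity = (dY/dX) · (X/Y)

dY/dX = 3·e^X
At X = 18: dY/dX = 3·e^18, Y = 3·e^18

Elasticity = (3·e^18) · (18 / (3·e^18)) = 18

Interpretation: for a small percentage change in X, the percentage change in Y is approximately 18.00 times as large.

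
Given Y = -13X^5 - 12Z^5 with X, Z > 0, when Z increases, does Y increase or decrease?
Y decreases

Taking the partial derivative:
∂Y/∂Z = -60Z^4

∂Y/∂Z = -60Z^4 < 0 (assuming positive values)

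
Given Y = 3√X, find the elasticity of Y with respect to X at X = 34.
Elasticity = 1/2

Elasticity = (dY/dX) · (X/Y)

dY/dX = 3/(2·√X)
At X = 34: dY/dX = 3·√34/68, Y = 3·√34

Elasticity = (3·√34/68) · (34 / (3·√34)) = 1/2

Interpretation: for a small percentage change in X, the percentage change in Y is approximately 0.50 times as large.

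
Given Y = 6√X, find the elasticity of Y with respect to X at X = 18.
Elasticity = 1/2

Elasticity = (dY/dX) · (X/Y)

dY/dX = 3/√X
At X = 18: dY/dX = √2/2, Y = 18·√2

Elasticity = (√2/2) · (18 / (18·√2)) = 1/2

Interpretation: for a small percentage change in X, the percentage change in Y is approximately 0.50 times as large.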